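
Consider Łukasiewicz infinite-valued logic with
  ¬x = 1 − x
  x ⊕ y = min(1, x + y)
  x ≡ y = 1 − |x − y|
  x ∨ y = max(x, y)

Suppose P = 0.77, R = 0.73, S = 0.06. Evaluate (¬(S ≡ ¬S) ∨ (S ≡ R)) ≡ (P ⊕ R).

¬S = 1 − 0.06 = 0.94
S ≡ ¬S = 1 − |0.06 − 0.94| = 1 − 0.88 = 0.12
¬(S ≡ ¬S) = 1 − 0.12 = 0.88
S ≡ R = 1 − |0.06 − 0.73| = 1 − 0.67 = 0.33
¬(S ≡ ¬S) ∨ (S ≡ R) = max(0.88, 0.33) = 0.88
P ⊕ R = min(1, 0.77 + 0.73) = min(1, 1.50) = 1.00
(¬(S ≡ ¬S) ∨ (S ≡ R)) ≡ (P ⊕ R) = 1 − |0.88 − 1.00| = 1 − 0.12 = 0.88

0.88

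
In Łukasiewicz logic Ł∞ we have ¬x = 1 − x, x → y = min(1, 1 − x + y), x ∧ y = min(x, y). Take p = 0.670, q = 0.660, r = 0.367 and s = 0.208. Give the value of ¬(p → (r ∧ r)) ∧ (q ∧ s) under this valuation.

0.208

r ∧ r = min(0.367, 0.367) = 0.367
p → (r ∧ r) = min(1, 1 − 0.670 + 0.367) = min(1, 0.697) = 0.697
¬(p → (r ∧ r)) = 1 − 0.697 = 0.303
q ∧ s = min(0.660, 0.208) = 0.208
¬(p → (r ∧ r)) ∧ (q ∧ s) = min(0.303, 0.208) = 0.208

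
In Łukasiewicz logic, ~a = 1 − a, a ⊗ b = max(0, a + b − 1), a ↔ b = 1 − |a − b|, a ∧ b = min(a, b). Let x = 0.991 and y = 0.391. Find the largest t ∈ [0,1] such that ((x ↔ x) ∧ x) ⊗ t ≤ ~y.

0.618

x ↔ x = 1 − |0.991 − 0.991| = 1 − 0.000 = 1.000
(x ↔ x) ∧ x = min(1.000, 0.991) = 0.991
So the left factor is (x ↔ x) ∧ x = 0.991.
~y = 1 − 0.391 = 0.609
So the right-hand bound is ~y = 0.609.
The residuum of the Łukasiewicz t-norm gives the supremum: min(1, 1 − 0.991 + 0.609).
1 − 0.991 + 0.609 = 0.618, so t = min(1, 0.618) = 0.618.
Check: 0.991 ⊗ 0.618 = max(0, 0.609) = 0.609 ≤ 0.609.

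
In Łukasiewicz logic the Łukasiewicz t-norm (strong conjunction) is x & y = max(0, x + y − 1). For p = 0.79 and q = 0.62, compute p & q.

0.41

p & q = max(0, 0.79 + 0.62 − 1) = max(0, 0.41) = 0.41
For comparison, the Gödel (minimum) t-norm min(x, y) would give 0.62.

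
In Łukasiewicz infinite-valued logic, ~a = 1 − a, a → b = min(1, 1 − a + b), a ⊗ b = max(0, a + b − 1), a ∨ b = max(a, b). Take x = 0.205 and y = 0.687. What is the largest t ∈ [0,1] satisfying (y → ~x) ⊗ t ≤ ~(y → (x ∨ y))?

0.000

~x = 1 − 0.205 = 0.795
y → ~x = min(1, 1 − 0.687 + 0.795) = min(1, 1.108) = 1.000
So the left factor is y → ~x = 1.000.
x ∨ y = max(0.205, 0.687) = 0.687
y → (x ∨ y) = min(1, 1 − 0.687 + 0.687) = min(1, 1.000) = 1.000
~(y → (x ∨ y)) = 1 − 1.000 = 0.000
So the right-hand bound is ~(y → (x ∨ y)) = 0.000.
The residuum of the Łukasiewicz t-norm gives the supremum: min(1, 1 − 1.000 + 0.000).
1 − 1.000 + 0.000 = 0.000, so t = min(1, 0.000) = 0.000.
Check: 1.000 ⊗ 0.000 = max(0, 0.000) = 0.000 ≤ 0.000.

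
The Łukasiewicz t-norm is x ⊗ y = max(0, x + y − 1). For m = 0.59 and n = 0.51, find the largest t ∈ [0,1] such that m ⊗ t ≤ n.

The residuum of the Łukasiewicz t-norm gives the supremum: min(1, 1 − 0.59 + 0.51).
1 − 0.59 + 0.51 = 0.92, so t = min(1, 0.92) = 0.92.
Check: 0.59 ⊗ 0.92 = max(0, 0.51) = 0.51 ≤ 0.51.

0.92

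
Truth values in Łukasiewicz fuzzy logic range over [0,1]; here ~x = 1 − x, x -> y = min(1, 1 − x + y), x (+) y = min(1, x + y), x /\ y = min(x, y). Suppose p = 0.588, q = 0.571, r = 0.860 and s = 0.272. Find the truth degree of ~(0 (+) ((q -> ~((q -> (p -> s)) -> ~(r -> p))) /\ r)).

p -> s = min(1, 1 − 0.588 + 0.272) = min(1, 0.684) = 0.684
q -> (p -> s) = min(1, 1 − 0.571 + 0.684) = min(1, 1.113) = 1.000
r -> p = min(1, 1 − 0.860 + 0.588) = min(1, 0.728) = 0.728
~(r -> p) = 1 − 0.728 = 0.272
(q -> (p -> s)) -> ~(r -> p) = min(1, 1 − 1.000 + 0.272) = min(1, 0.272) = 0.272
~((q -> (p -> s)) -> ~(r -> p)) = 1 − 0.272 = 0.728
q -> ~((q -> (p -> s)) -> ~(r -> p)) = min(1, 1 − 0.571 + 0.728) = min(1, 1.157) = 1.000
(q -> ~((q -> (p -> s)) -> ~(r -> p))) /\ r = min(1.000, 0.860) = 0.860
0 (+) ((q -> ~((q -> (p -> s)) -> ~(r -> p))) /\ r) = min(1, 0.000 + 0.860) = min(1, 0.860) = 0.860
~(0 (+) ((q -> ~((q -> (p -> s)) -> ~(r -> p))) /\ r)) = 1 − 0.860 = 0.140

0.140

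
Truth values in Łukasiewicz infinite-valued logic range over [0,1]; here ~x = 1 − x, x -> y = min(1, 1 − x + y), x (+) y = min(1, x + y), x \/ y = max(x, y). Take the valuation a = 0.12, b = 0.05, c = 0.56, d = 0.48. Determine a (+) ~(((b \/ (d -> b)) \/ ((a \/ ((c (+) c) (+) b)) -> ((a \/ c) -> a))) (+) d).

0.12

d -> b = min(1, 1 − 0.48 + 0.05) = min(1, 0.57) = 0.57
b \/ (d -> b) = max(0.05, 0.57) = 0.57
c (+) c = min(1, 0.56 + 0.56) = min(1, 1.12) = 1.00
(c (+) c) (+) b = min(1, 1.00 + 0.05) = min(1, 1.05) = 1.00
a \/ ((c (+) c) (+) b) = max(0.12, 1.00) = 1.00
a \/ c = max(0.12, 0.56) = 0.56
(a \/ c) -> a = min(1, 1 − 0.56 + 0.12) = min(1, 0.56) = 0.56
(a \/ ((c (+) c) (+) b)) -> ((a \/ c) -> a) = min(1, 1 − 1.00 + 0.56) = min(1, 0.56) = 0.56
(b \/ (d -> b)) \/ ((a \/ ((c (+) c) (+) b)) -> ((a \/ c) -> a)) = max(0.57, 0.56) = 0.57
((b \/ (d -> b)) \/ ((a \/ ((c (+) c) (+) b)) -> ((a \/ c) -> a))) (+) d = min(1, 0.57 + 0.48) = min(1, 1.05) = 1.00
~(((b \/ (d -> b)) \/ ((a \/ ((c (+) c) (+) b)) -> ((a \/ c) -> a))) (+) d) = 1 − 1.00 = 0.00
a (+) ~(((b \/ (d -> b)) \/ ((a \/ ((c (+) c) (+) b)) -> ((a \/ c) -> a))) (+) d) = min(1, 0.12 + 0.00) = min(1, 0.12) = 0.12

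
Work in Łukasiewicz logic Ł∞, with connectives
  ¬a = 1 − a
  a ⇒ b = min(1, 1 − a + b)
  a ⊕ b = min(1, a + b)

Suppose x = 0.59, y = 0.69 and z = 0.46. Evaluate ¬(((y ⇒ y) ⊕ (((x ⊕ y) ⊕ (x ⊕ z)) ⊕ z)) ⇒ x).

0.41

y ⇒ y = min(1, 1 − 0.69 + 0.69) = min(1, 1.00) = 1.00
x ⊕ y = min(1, 0.59 + 0.69) = min(1, 1.28) = 1.00
x ⊕ z = min(1, 0.59 + 0.46) = min(1, 1.05) = 1.00
(x ⊕ y) ⊕ (x ⊕ z) = min(1, 1.00 + 1.00) = min(1, 2.00) = 1.00
((x ⊕ y) ⊕ (x ⊕ z)) ⊕ z = min(1, 1.00 + 0.46) = min(1, 1.46) = 1.00
(y ⇒ y) ⊕ (((x ⊕ y) ⊕ (x ⊕ z)) ⊕ z) = min(1, 1.00 + 1.00) = min(1, 2.00) = 1.00
((y ⇒ y) ⊕ (((x ⊕ y) ⊕ (x ⊕ z)) ⊕ z)) ⇒ x = min(1, 1 − 1.00 + 0.59) = min(1, 0.59) = 0.59
¬(((y ⇒ y) ⊕ (((x ⊕ y) ⊕ (x ⊕ z)) ⊕ z)) ⇒ x) = 1 − 0.59 = 0.41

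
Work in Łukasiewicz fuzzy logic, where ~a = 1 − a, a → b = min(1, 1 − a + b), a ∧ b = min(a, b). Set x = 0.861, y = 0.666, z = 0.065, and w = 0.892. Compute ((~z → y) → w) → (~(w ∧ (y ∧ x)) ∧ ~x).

0.139

~z = 1 − 0.065 = 0.935
~z → y = min(1, 1 − 0.935 + 0.666) = min(1, 0.731) = 0.731
(~z → y) → w = min(1, 1 − 0.731 + 0.892) = min(1, 1.161) = 1.000
y ∧ x = min(0.666, 0.861) = 0.666
w ∧ (y ∧ x) = min(0.892, 0.666) = 0.666
~(w ∧ (y ∧ x)) = 1 − 0.666 = 0.334
~x = 1 − 0.861 = 0.139
~(w ∧ (y ∧ x)) ∧ ~x = min(0.334, 0.139) = 0.139
((~z → y) → w) → (~(w ∧ (y ∧ x)) ∧ ~x) = min(1, 1 − 1.000 + 0.139) = min(1, 0.139) = 0.139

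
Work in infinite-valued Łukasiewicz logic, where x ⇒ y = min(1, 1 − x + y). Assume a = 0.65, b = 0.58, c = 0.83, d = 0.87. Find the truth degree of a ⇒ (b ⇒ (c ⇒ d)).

1.00

c ⇒ d = min(1, 1 − 0.83 + 0.87) = min(1, 1.04) = 1.00
b ⇒ (c ⇒ d) = min(1, 1 − 0.58 + 1.00) = min(1, 1.42) = 1.00
a ⇒ (b ⇒ (c ⇒ d)) = min(1, 1 − 0.65 + 1.00) = min(1, 1.35) = 1.00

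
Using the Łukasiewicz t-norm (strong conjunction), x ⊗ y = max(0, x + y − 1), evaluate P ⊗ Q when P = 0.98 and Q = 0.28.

0.26

P ⊗ Q = max(0, 0.98 + 0.28 − 1) = max(0, 0.26) = 0.26
For comparison, the Gödel (minimum) t-norm min(x, y) would give 0.28.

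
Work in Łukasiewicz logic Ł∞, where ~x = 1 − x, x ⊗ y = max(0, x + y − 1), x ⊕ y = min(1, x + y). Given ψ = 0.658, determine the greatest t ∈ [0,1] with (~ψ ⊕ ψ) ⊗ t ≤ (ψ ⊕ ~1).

0.658

~ψ = 1 − 0.658 = 0.342
~ψ ⊕ ψ = min(1, 0.342 + 0.658) = min(1, 1.000) = 1.000
So the left factor is ~ψ ⊕ ψ = 1.000.
~1 = 1 − 1.000 = 0.000
ψ ⊕ ~1 = min(1, 0.658 + 0.000) = min(1, 0.658) = 0.658
So the right-hand bound is ψ ⊕ ~1 = 0.658.
The residuum of the Łukasiewicz t-norm gives the supremum: min(1, 1 − 1.000 + 0.658).
1 − 1.000 + 0.658 = 0.658, so t = min(1, 0.658) = 0.658.
Check: 1.000 ⊗ 0.658 = max(0, 0.658) = 0.658 ≤ 0.658.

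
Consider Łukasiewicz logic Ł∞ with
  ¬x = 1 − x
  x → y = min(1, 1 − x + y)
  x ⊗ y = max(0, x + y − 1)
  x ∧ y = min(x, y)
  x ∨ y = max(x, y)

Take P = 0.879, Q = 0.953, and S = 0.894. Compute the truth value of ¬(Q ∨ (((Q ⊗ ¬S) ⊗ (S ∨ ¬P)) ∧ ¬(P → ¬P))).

0.047

¬S = 1 − 0.894 = 0.106
Q ⊗ ¬S = max(0, 0.953 + 0.106 − 1) = max(0, 0.059) = 0.059
¬P = 1 − 0.879 = 0.121
S ∨ ¬P = max(0.894, 0.121) = 0.894
(Q ⊗ ¬S) ⊗ (S ∨ ¬P) = max(0, 0.059 + 0.894 − 1) = max(0, -0.047) = 0.000
P → ¬P = min(1, 1 − 0.879 + 0.121) = min(1, 0.242) = 0.242
¬(P → ¬P) = 1 − 0.242 = 0.758
((Q ⊗ ¬S) ⊗ (S ∨ ¬P)) ∧ ¬(P → ¬P) = min(0.000, 0.758) = 0.000
Q ∨ (((Q ⊗ ¬S) ⊗ (S ∨ ¬P)) ∧ ¬(P → ¬P)) = max(0.953, 0.000) = 0.953
¬(Q ∨ (((Q ⊗ ¬S) ⊗ (S ∨ ¬P)) ∧ ¬(P → ¬P))) = 1 − 0.953 = 0.047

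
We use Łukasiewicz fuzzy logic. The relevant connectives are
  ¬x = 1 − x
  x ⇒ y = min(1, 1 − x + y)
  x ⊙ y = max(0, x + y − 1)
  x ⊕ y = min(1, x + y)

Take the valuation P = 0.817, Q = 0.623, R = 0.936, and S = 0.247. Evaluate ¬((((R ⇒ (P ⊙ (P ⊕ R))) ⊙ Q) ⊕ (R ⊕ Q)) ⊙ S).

P ⊕ R = min(1, 0.817 + 0.936) = min(1, 1.753) = 1.000
P ⊙ (P ⊕ R) = max(0, 0.817 + 1.000 − 1) = max(0, 0.817) = 0.817
R ⇒ (P ⊙ (P ⊕ R)) = min(1, 1 − 0.936 + 0.817) = min(1, 0.881) = 0.881
(R ⇒ (P ⊙ (P ⊕ R))) ⊙ Q = max(0, 0.881 + 0.623 − 1) = max(0, 0.504) = 0.504
R ⊕ Q = min(1, 0.936 + 0.623) = min(1, 1.559) = 1.000
((R ⇒ (P ⊙ (P ⊕ R))) ⊙ Q) ⊕ (R ⊕ Q) = min(1, 0.504 + 1.000) = min(1, 1.504) = 1.000
(((R ⇒ (P ⊙ (P ⊕ R))) ⊙ Q) ⊕ (R ⊕ Q)) ⊙ S = max(0, 1.000 + 0.247 − 1) = max(0, 0.247) = 0.247
¬((((R ⇒ (P ⊙ (P ⊕ R))) ⊙ Q) ⊕ (R ⊕ Q)) ⊙ S) = 1 − 0.247 = 0.753

0.753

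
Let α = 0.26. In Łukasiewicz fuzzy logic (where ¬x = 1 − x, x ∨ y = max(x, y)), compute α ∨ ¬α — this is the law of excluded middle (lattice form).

0.74

¬α = 1 − 0.26 = 0.74
α ∨ ¬α = max(0.26, 0.74) = 0.74
(The value 0.74 < 1 shows this instance is not satisfied; not a Ł∞-tautology — its value is max(a, 1−a).)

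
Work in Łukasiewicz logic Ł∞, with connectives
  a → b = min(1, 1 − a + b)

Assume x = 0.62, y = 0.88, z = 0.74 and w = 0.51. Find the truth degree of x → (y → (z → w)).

z → w = min(1, 1 − 0.74 + 0.51) = min(1, 0.77) = 0.77
y → (z → w) = min(1, 1 − 0.88 + 0.77) = min(1, 0.89) = 0.89
x → (y → (z → w)) = min(1, 1 − 0.62 + 0.89) = min(1, 1.27) = 1.00

1.00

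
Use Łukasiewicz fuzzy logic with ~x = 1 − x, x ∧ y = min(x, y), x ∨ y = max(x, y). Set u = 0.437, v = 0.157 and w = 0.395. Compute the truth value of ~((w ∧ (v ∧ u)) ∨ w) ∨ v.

0.605

v ∧ u = min(0.157, 0.437) = 0.157
w ∧ (v ∧ u) = min(0.395, 0.157) = 0.157
(w ∧ (v ∧ u)) ∨ w = max(0.157, 0.395) = 0.395
~((w ∧ (v ∧ u)) ∨ w) = 1 − 0.395 = 0.605
~((w ∧ (v ∧ u)) ∨ w) ∨ v = max(0.605, 0.157) = 0.605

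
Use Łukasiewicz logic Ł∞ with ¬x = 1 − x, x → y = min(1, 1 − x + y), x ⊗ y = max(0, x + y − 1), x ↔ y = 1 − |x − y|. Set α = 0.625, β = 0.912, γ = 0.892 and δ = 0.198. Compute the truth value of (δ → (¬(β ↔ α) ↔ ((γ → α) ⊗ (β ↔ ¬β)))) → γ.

β ↔ α = 1 − |0.912 − 0.625| = 1 − 0.287 = 0.713
¬(β ↔ α) = 1 − 0.713 = 0.287
γ → α = min(1, 1 − 0.892 + 0.625) = min(1, 0.733) = 0.733
¬β = 1 − 0.912 = 0.088
β ↔ ¬β = 1 − |0.912 − 0.088| = 1 − 0.824 = 0.176
(γ → α) ⊗ (β ↔ ¬β) = max(0, 0.733 + 0.176 − 1) = max(0, -0.091) = 0.000
¬(β ↔ α) ↔ ((γ → α) ⊗ (β ↔ ¬β)) = 1 − |0.287 − 0.000| = 1 − 0.287 = 0.713
δ → (¬(β ↔ α) ↔ ((γ → α) ⊗ (β ↔ ¬β))) = min(1, 1 − 0.198 + 0.713) = min(1, 1.515) = 1.000
(δ → (¬(β ↔ α) ↔ ((γ → α) ⊗ (β ↔ ¬β)))) → γ = min(1, 1 − 1.000 + 0.892) = min(1, 0.892) = 0.892

0.892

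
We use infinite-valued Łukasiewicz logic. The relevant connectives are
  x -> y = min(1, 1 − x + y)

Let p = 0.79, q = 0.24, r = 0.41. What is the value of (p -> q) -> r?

p -> q = min(1, 1 − 0.79 + 0.24) = min(1, 0.45) = 0.45
(p -> q) -> r = min(1, 1 − 0.45 + 0.41) = min(1, 0.96) = 0.96

0.96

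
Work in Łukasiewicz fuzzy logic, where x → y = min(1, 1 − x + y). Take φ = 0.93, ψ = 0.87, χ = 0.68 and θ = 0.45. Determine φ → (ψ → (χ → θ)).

0.97

χ → θ = min(1, 1 − 0.68 + 0.45) = min(1, 0.77) = 0.77
ψ → (χ → θ) = min(1, 1 − 0.87 + 0.77) = min(1, 0.90) = 0.90
φ → (ψ → (χ → θ)) = min(1, 1 − 0.93 + 0.90) = min(1, 0.97) = 0.97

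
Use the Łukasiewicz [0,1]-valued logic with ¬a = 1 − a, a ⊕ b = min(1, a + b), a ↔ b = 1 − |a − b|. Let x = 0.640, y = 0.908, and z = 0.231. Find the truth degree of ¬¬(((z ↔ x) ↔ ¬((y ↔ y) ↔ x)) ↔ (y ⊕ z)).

z ↔ x = 1 − |0.231 − 0.640| = 1 − 0.409 = 0.591
y ↔ y = 1 − |0.908 − 0.908| = 1 − 0.000 = 1.000
(y ↔ y) ↔ x = 1 − |1.000 − 0.640| = 1 − 0.360 = 0.640
¬((y ↔ y) ↔ x) = 1 − 0.640 = 0.360
(z ↔ x) ↔ ¬((y ↔ y) ↔ x) = 1 − |0.591 − 0.360| = 1 − 0.231 = 0.769
y ⊕ z = min(1, 0.908 + 0.231) = min(1, 1.139) = 1.000
((z ↔ x) ↔ ¬((y ↔ y) ↔ x)) ↔ (y ⊕ z) = 1 − |0.769 − 1.000| = 1 − 0.231 = 0.769
¬(((z ↔ x) ↔ ¬((y ↔ y) ↔ x)) ↔ (y ⊕ z)) = 1 − 0.769 = 0.231
¬¬(((z ↔ x) ↔ ¬((y ↔ y) ↔ x)) ↔ (y ⊕ z)) = 1 − 0.231 = 0.769

0.769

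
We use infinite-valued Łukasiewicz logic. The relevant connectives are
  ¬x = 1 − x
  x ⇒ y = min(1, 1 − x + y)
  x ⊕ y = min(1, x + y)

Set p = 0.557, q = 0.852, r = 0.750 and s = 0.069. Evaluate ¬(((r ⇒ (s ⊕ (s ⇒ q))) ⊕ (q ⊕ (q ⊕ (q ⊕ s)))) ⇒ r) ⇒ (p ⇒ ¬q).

1.000

s ⇒ q = min(1, 1 − 0.069 + 0.852) = min(1, 1.783) = 1.000
s ⊕ (s ⇒ q) = min(1, 0.069 + 1.000) = min(1, 1.069) = 1.000
r ⇒ (s ⊕ (s ⇒ q)) = min(1, 1 − 0.750 + 1.000) = min(1, 1.250) = 1.000
q ⊕ s = min(1, 0.852 + 0.069) = min(1, 0.921) = 0.921
q ⊕ (q ⊕ s) = min(1, 0.852 + 0.921) = min(1, 1.773) = 1.000
q ⊕ (q ⊕ (q ⊕ s)) = min(1, 0.852 + 1.000) = min(1, 1.852) = 1.000
(r ⇒ (s ⊕ (s ⇒ q))) ⊕ (q ⊕ (q ⊕ (q ⊕ s))) = min(1, 1.000 + 1.000) = min(1, 2.000) = 1.000
((r ⇒ (s ⊕ (s ⇒ q))) ⊕ (q ⊕ (q ⊕ (q ⊕ s)))) ⇒ r = min(1, 1 − 1.000 + 0.750) = min(1, 0.750) = 0.750
¬(((r ⇒ (s ⊕ (s ⇒ q))) ⊕ (q ⊕ (q ⊕ (q ⊕ s)))) ⇒ r) = 1 − 0.750 = 0.250
¬q = 1 − 0.852 = 0.148
p ⇒ ¬q = min(1, 1 − 0.557 + 0.148) = min(1, 0.591) = 0.591
¬(((r ⇒ (s ⊕ (s ⇒ q))) ⊕ (q ⊕ (q ⊕ (q ⊕ s)))) ⇒ r) ⇒ (p ⇒ ¬q) = min(1, 1 − 0.250 + 0.591) = min(1, 1.341) = 1.000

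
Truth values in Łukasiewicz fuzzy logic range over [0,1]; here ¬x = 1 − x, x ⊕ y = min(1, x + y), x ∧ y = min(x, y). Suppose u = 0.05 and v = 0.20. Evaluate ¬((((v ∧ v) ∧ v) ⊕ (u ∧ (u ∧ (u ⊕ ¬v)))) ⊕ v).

v ∧ v = min(0.20, 0.20) = 0.20
(v ∧ v) ∧ v = min(0.20, 0.20) = 0.20
¬v = 1 − 0.20 = 0.80
u ⊕ ¬v = min(1, 0.05 + 0.80) = min(1, 0.85) = 0.85
u ∧ (u ⊕ ¬v) = min(0.05, 0.85) = 0.05
u ∧ (u ∧ (u ⊕ ¬v)) = min(0.05, 0.05) = 0.05
((v ∧ v) ∧ v) ⊕ (u ∧ (u ∧ (u ⊕ ¬v))) = min(1, 0.20 + 0.05) = min(1, 0.25) = 0.25
(((v ∧ v) ∧ v) ⊕ (u ∧ (u ∧ (u ⊕ ¬v)))) ⊕ v = min(1, 0.25 + 0.20) = min(1, 0.45) = 0.45
¬((((v ∧ v) ∧ v) ⊕ (u ∧ (u ∧ (u ⊕ ¬v)))) ⊕ v) = 1 − 0.45 = 0.55

0.55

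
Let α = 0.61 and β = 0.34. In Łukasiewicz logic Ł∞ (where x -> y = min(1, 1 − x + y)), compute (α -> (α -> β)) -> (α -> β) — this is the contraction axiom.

0.73

α -> β = min(1, 1 − 0.61 + 0.34) = min(1, 0.73) = 0.73
α -> (α -> β) = min(1, 1 − 0.61 + 0.73) = min(1, 1.12) = 1.00
(α -> (α -> β)) -> (α -> β) = min(1, 1 − 1.00 + 0.73) = min(1, 0.73) = 0.73
(The value 0.73 < 1 shows this instance is not satisfied; fails in Ł∞ (the t-norm is not idempotent).)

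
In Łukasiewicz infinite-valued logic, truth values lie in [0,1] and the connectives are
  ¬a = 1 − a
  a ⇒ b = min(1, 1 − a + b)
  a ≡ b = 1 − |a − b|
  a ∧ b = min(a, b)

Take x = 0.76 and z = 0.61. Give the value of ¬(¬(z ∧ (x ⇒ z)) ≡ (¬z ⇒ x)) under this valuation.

x ⇒ z = min(1, 1 − 0.76 + 0.61) = min(1, 0.85) = 0.85
z ∧ (x ⇒ z) = min(0.61, 0.85) = 0.61
¬(z ∧ (x ⇒ z)) = 1 − 0.61 = 0.39
¬z = 1 − 0.61 = 0.39
¬z ⇒ x = min(1, 1 − 0.39 + 0.76) = min(1, 1.37) = 1.00
¬(z ∧ (x ⇒ z)) ≡ (¬z ⇒ x) = 1 − |0.39 − 1.00| = 1 − 0.61 = 0.39
¬(¬(z ∧ (x ⇒ z)) ≡ (¬z ⇒ x)) = 1 − 0.39 = 0.61

0.61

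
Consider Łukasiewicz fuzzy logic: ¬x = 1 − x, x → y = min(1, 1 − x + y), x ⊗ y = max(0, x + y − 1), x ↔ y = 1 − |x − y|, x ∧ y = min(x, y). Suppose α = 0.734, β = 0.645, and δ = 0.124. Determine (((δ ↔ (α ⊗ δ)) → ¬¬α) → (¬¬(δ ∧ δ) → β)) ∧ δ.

α ⊗ δ = max(0, 0.734 + 0.124 − 1) = max(0, -0.142) = 0.000
δ ↔ (α ⊗ δ) = 1 − |0.124 − 0.000| = 1 − 0.124 = 0.876
¬α = 1 − 0.734 = 0.266
¬¬α = 1 − 0.266 = 0.734
(δ ↔ (α ⊗ δ)) → ¬¬α = min(1, 1 − 0.876 + 0.734) = min(1, 0.858) = 0.858
δ ∧ δ = min(0.124, 0.124) = 0.124
¬(δ ∧ δ) = 1 − 0.124 = 0.876
¬¬(δ ∧ δ) = 1 − 0.876 = 0.124
¬¬(δ ∧ δ) → β = min(1, 1 − 0.124 + 0.645) = min(1, 1.521) = 1.000
((δ ↔ (α ⊗ δ)) → ¬¬α) → (¬¬(δ ∧ δ) → β) = min(1, 1 − 0.858 + 1.000) = min(1, 1.142) = 1.000
(((δ ↔ (α ⊗ δ)) → ¬¬α) → (¬¬(δ ∧ δ) → β)) ∧ δ = min(1.000, 0.124) = 0.124

0.124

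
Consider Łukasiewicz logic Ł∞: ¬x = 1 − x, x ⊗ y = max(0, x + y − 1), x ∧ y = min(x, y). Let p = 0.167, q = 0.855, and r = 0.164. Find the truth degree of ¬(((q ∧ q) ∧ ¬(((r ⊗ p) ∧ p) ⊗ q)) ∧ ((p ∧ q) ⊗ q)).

q ∧ q = min(0.855, 0.855) = 0.855
r ⊗ p = max(0, 0.164 + 0.167 − 1) = max(0, -0.669) = 0.000
(r ⊗ p) ∧ p = min(0.000, 0.167) = 0.000
((r ⊗ p) ∧ p) ⊗ q = max(0, 0.000 + 0.855 − 1) = max(0, -0.145) = 0.000
¬(((r ⊗ p) ∧ p) ⊗ q) = 1 − 0.000 = 1.000
(q ∧ q) ∧ ¬(((r ⊗ p) ∧ p) ⊗ q) = min(0.855, 1.000) = 0.855
p ∧ q = min(0.167, 0.855) = 0.167
(p ∧ q) ⊗ q = max(0, 0.167 + 0.855 − 1) = max(0, 0.022) = 0.022
((q ∧ q) ∧ ¬(((r ⊗ p) ∧ p) ⊗ q)) ∧ ((p ∧ q) ⊗ q) = min(0.855, 0.022) = 0.022
¬(((q ∧ q) ∧ ¬(((r ⊗ p) ∧ p) ⊗ q)) ∧ ((p ∧ q) ⊗ q)) = 1 − 0.022 = 0.978

0.978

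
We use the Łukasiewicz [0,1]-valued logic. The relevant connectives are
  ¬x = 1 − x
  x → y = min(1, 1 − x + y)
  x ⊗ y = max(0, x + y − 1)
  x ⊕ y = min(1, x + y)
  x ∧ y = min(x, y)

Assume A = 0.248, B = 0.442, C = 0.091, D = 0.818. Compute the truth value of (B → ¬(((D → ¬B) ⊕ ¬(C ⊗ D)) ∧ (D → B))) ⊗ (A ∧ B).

¬B = 1 − 0.442 = 0.558
D → ¬B = min(1, 1 − 0.818 + 0.558) = min(1, 0.740) = 0.740
C ⊗ D = max(0, 0.091 + 0.818 − 1) = max(0, -0.091) = 0.000
¬(C ⊗ D) = 1 − 0.000 = 1.000
(D → ¬B) ⊕ ¬(C ⊗ D) = min(1, 0.740 + 1.000) = min(1, 1.740) = 1.000
D → B = min(1, 1 − 0.818 + 0.442) = min(1, 0.624) = 0.624
((D → ¬B) ⊕ ¬(C ⊗ D)) ∧ (D → B) = min(1.000, 0.624) = 0.624
¬(((D → ¬B) ⊕ ¬(C ⊗ D)) ∧ (D → B)) = 1 − 0.624 = 0.376
B → ¬(((D → ¬B) ⊕ ¬(C ⊗ D)) ∧ (D → B)) = min(1, 1 − 0.442 + 0.376) = min(1, 0.934) = 0.934
A ∧ B = min(0.248, 0.442) = 0.248
(B → ¬(((D → ¬B) ⊕ ¬(C ⊗ D)) ∧ (D → B))) ⊗ (A ∧ B) = max(0, 0.934 + 0.248 − 1) = max(0, 0.182) = 0.182

0.182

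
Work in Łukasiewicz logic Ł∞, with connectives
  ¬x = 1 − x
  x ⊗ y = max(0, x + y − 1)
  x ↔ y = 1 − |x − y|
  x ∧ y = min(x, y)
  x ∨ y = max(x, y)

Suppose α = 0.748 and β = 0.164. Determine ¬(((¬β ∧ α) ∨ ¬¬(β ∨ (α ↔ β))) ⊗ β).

1.000

¬β = 1 − 0.164 = 0.836
¬β ∧ α = min(0.836, 0.748) = 0.748
α ↔ β = 1 − |0.748 − 0.164| = 1 − 0.584 = 0.416
β ∨ (α ↔ β) = max(0.164, 0.416) = 0.416
¬(β ∨ (α ↔ β)) = 1 − 0.416 = 0.584
¬¬(β ∨ (α ↔ β)) = 1 − 0.584 = 0.416
(¬β ∧ α) ∨ ¬¬(β ∨ (α ↔ β)) = max(0.748, 0.416) = 0.748
((¬β ∧ α) ∨ ¬¬(β ∨ (α ↔ β))) ⊗ β = max(0, 0.748 + 0.164 − 1) = max(0, -0.088) = 0.000
¬(((¬β ∧ α) ∨ ¬¬(β ∨ (α ↔ β))) ⊗ β) = 1 − 0.000 = 1.000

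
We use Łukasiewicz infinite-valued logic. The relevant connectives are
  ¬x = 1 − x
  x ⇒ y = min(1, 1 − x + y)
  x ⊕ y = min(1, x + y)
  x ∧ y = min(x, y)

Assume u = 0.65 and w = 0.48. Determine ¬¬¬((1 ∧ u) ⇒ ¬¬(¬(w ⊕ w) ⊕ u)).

1 ∧ u = min(1.00, 0.65) = 0.65
w ⊕ w = min(1, 0.48 + 0.48) = min(1, 0.96) = 0.96
¬(w ⊕ w) = 1 − 0.96 = 0.04
¬(w ⊕ w) ⊕ u = min(1, 0.04 + 0.65) = min(1, 0.69) = 0.69
¬(¬(w ⊕ w) ⊕ u) = 1 − 0.69 = 0.31
¬¬(¬(w ⊕ w) ⊕ u) = 1 − 0.31 = 0.69
(1 ∧ u) ⇒ ¬¬(¬(w ⊕ w) ⊕ u) = min(1, 1 − 0.65 + 0.69) = min(1, 1.04) = 1.00
¬((1 ∧ u) ⇒ ¬¬(¬(w ⊕ w) ⊕ u)) = 1 − 1.00 = 0.00
¬¬((1 ∧ u) ⇒ ¬¬(¬(w ⊕ w) ⊕ u)) = 1 − 0.00 = 1.00
¬¬¬((1 ∧ u) ⇒ ¬¬(¬(w ⊕ w) ⊕ u)) = 1 − 1.00 = 0.00

0.00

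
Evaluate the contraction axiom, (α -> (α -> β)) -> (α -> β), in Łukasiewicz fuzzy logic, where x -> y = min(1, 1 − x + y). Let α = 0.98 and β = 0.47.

α -> β = min(1, 1 − 0.98 + 0.47) = min(1, 0.49) = 0.49
α -> (α -> β) = min(1, 1 − 0.98 + 0.49) = min(1, 0.51) = 0.51
(α -> (α -> β)) -> (α -> β) = min(1, 1 − 0.51 + 0.49) = min(1, 0.98) = 0.98
(The value 0.98 < 1 shows this instance is not satisfied; fails in Ł∞ (the t-norm is not idempotent).)

0.98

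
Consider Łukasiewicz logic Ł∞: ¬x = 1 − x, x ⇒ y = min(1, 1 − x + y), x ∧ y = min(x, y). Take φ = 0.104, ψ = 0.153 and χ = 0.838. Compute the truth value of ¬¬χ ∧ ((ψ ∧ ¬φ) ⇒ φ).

0.838

¬χ = 1 − 0.838 = 0.162
¬¬χ = 1 − 0.162 = 0.838
¬φ = 1 − 0.104 = 0.896
ψ ∧ ¬φ = min(0.153, 0.896) = 0.153
(ψ ∧ ¬φ) ⇒ φ = min(1, 1 − 0.153 + 0.104) = min(1, 0.951) = 0.951
¬¬χ ∧ ((ψ ∧ ¬φ) ⇒ φ) = min(0.838, 0.951) = 0.838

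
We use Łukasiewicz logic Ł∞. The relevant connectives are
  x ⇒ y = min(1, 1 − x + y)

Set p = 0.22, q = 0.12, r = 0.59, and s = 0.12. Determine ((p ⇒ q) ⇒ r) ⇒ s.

0.43

p ⇒ q = min(1, 1 − 0.22 + 0.12) = min(1, 0.90) = 0.90
(p ⇒ q) ⇒ r = min(1, 1 − 0.90 + 0.59) = min(1, 0.69) = 0.69
((p ⇒ q) ⇒ r) ⇒ s = min(1, 1 − 0.69 + 0.12) = min(1, 0.43) = 0.43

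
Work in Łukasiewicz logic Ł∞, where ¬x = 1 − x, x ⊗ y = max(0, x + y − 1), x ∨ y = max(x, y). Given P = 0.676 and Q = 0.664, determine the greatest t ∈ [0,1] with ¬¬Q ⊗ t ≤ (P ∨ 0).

1.000

¬Q = 1 − 0.664 = 0.336
¬¬Q = 1 − 0.336 = 0.664
So the left factor is ¬¬Q = 0.664.
P ∨ 0 = max(0.676, 0.000) = 0.676
So the right-hand bound is P ∨ 0 = 0.676.
The residuum of the Łukasiewicz t-norm gives the supremum: min(1, 1 − 0.664 + 0.676).
1 − 0.664 + 0.676 = 1.012, so t = min(1, 1.012) = 1.000.
Check: 0.664 ⊗ 1.000 = max(0, 0.664) = 0.664 ≤ 0.676.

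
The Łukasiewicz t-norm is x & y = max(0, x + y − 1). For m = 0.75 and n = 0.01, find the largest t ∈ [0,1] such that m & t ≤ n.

0.26

The residuum of the Łukasiewicz t-norm gives the supremum: min(1, 1 − 0.75 + 0.01).
1 − 0.75 + 0.01 = 0.26, so t = min(1, 0.26) = 0.26.
Check: 0.75 & 0.26 = max(0, 0.01) = 0.01 ≤ 0.01.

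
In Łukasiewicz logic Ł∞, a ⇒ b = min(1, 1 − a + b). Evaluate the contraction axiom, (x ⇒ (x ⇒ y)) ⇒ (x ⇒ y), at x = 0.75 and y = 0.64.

x ⇒ y = min(1, 1 − 0.75 + 0.64) = min(1, 0.89) = 0.89
x ⇒ (x ⇒ y) = min(1, 1 − 0.75 + 0.89) = min(1, 1.14) = 1.00
(x ⇒ (x ⇒ y)) ⇒ (x ⇒ y) = min(1, 1 − 1.00 + 0.89) = min(1, 0.89) = 0.89
(The value 0.89 < 1 shows this instance is not satisfied; fails in Ł∞ (the t-norm is not idempotent).)

0.89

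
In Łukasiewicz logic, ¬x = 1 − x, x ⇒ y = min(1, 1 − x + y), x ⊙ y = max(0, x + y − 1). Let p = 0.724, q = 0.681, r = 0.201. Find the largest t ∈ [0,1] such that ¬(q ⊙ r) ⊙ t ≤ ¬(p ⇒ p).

q ⊙ r = max(0, 0.681 + 0.201 − 1) = max(0, -0.118) = 0.000
¬(q ⊙ r) = 1 − 0.000 = 1.000
So the left factor is ¬(q ⊙ r) = 1.000.
p ⇒ p = min(1, 1 − 0.724 + 0.724) = min(1, 1.000) = 1.000
¬(p ⇒ p) = 1 − 1.000 = 0.000
So the right-hand bound is ¬(p ⇒ p) = 0.000.
The residuum of the Łukasiewicz t-norm gives the supremum: min(1, 1 − 1.000 + 0.000).
1 − 1.000 + 0.000 = 0.000, so t = min(1, 0.000) = 0.000.
Check: 1.000 ⊙ 0.000 = max(0, 0.000) = 0.000 ≤ 0.000.

0.000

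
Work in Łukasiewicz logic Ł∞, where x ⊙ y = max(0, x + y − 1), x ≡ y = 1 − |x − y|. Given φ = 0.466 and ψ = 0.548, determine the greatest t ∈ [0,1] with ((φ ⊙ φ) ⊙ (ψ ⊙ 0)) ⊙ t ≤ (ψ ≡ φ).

φ ⊙ φ = max(0, 0.466 + 0.466 − 1) = max(0, -0.068) = 0.000
ψ ⊙ 0 = max(0, 0.548 + 0.000 − 1) = max(0, -0.452) = 0.000
(φ ⊙ φ) ⊙ (ψ ⊙ 0) = max(0, 0.000 + 0.000 − 1) = max(0, -1.000) = 0.000
So the left factor is (φ ⊙ φ) ⊙ (ψ ⊙ 0) = 0.000.
ψ ≡ φ = 1 − |0.548 − 0.466| = 1 − 0.082 = 0.918
So the right-hand bound is ψ ≡ φ = 0.918.
The residuum of the Łukasiewicz t-norm gives the supremum: min(1, 1 − 0.000 + 0.918).
1 − 0.000 + 0.918 = 1.918, so t = min(1, 1.918) = 1.000.
Check: 0.000 ⊙ 1.000 = max(0, 0.000) = 0.000 ≤ 0.918.

1.000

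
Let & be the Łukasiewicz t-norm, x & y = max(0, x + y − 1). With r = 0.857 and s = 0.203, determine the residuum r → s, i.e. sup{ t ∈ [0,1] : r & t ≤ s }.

0.346

The residuum of the Łukasiewicz t-norm gives the supremum: min(1, 1 − 0.857 + 0.203).
1 − 0.857 + 0.203 = 0.346, so t = min(1, 0.346) = 0.346.
Check: 0.857 & 0.346 = max(0, 0.203) = 0.203 ≤ 0.203.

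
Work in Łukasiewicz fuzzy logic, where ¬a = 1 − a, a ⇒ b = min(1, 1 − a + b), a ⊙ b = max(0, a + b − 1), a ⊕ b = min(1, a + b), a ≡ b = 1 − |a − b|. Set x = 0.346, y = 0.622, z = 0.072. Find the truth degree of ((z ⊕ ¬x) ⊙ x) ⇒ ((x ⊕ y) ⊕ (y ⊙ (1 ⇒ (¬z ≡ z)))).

¬x = 1 − 0.346 = 0.654
z ⊕ ¬x = min(1, 0.072 + 0.654) = min(1, 0.726) = 0.726
(z ⊕ ¬x) ⊙ x = max(0, 0.726 + 0.346 − 1) = max(0, 0.072) = 0.072
x ⊕ y = min(1, 0.346 + 0.622) = min(1, 0.968) = 0.968
¬z = 1 − 0.072 = 0.928
¬z ≡ z = 1 − |0.928 − 0.072| = 1 − 0.856 = 0.144
1 ⇒ (¬z ≡ z) = min(1, 1 − 1.000 + 0.144) = min(1, 0.144) = 0.144
y ⊙ (1 ⇒ (¬z ≡ z)) = max(0, 0.622 + 0.144 − 1) = max(0, -0.234) = 0.000
(x ⊕ y) ⊕ (y ⊙ (1 ⇒ (¬z ≡ z))) = min(1, 0.968 + 0.000) = min(1, 0.968) = 0.968
((z ⊕ ¬x) ⊙ x) ⇒ ((x ⊕ y) ⊕ (y ⊙ (1 ⇒ (¬z ≡ z)))) = min(1, 1 − 0.072 + 0.968) = min(1, 1.896) = 1.000

1.000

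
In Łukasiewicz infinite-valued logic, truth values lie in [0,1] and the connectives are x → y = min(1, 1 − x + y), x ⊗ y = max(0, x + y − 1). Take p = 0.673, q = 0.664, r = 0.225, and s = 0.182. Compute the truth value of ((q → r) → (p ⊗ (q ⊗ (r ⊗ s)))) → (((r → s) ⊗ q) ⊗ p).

0.855

q → r = min(1, 1 − 0.664 + 0.225) = min(1, 0.561) = 0.561
r ⊗ s = max(0, 0.225 + 0.182 − 1) = max(0, -0.593) = 0.000
q ⊗ (r ⊗ s) = max(0, 0.664 + 0.000 − 1) = max(0, -0.336) = 0.000
p ⊗ (q ⊗ (r ⊗ s)) = max(0, 0.673 + 0.000 − 1) = max(0, -0.327) = 0.000
(q → r) → (p ⊗ (q ⊗ (r ⊗ s))) = min(1, 1 − 0.561 + 0.000) = min(1, 0.439) = 0.439
r → s = min(1, 1 − 0.225 + 0.182) = min(1, 0.957) = 0.957
(r → s) ⊗ q = max(0, 0.957 + 0.664 − 1) = max(0, 0.621) = 0.621
((r → s) ⊗ q) ⊗ p = max(0, 0.621 + 0.673 − 1) = max(0, 0.294) = 0.294
((q → r) → (p ⊗ (q ⊗ (r ⊗ s)))) → (((r → s) ⊗ q) ⊗ p) = min(1, 1 − 0.439 + 0.294) = min(1, 0.855) = 0.855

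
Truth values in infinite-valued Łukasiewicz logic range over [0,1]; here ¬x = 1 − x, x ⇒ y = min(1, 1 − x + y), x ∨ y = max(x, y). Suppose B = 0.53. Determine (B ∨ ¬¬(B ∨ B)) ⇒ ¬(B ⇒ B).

0.47

B ∨ B = max(0.53, 0.53) = 0.53
¬(B ∨ B) = 1 − 0.53 = 0.47
¬¬(B ∨ B) = 1 − 0.47 = 0.53
B ∨ ¬¬(B ∨ B) = max(0.53, 0.53) = 0.53
B ⇒ B = min(1, 1 − 0.53 + 0.53) = min(1, 1.00) = 1.00
¬(B ⇒ B) = 1 − 1.00 = 0.00
(B ∨ ¬¬(B ∨ B)) ⇒ ¬(B ⇒ B) = min(1, 1 − 0.53 + 0.00) = min(1, 0.47) = 0.47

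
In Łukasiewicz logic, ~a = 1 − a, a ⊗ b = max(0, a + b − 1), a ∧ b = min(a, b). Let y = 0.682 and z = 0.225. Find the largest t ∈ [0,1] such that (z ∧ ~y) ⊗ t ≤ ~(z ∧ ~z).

1.000

~y = 1 − 0.682 = 0.318
z ∧ ~y = min(0.225, 0.318) = 0.225
So the left factor is z ∧ ~y = 0.225.
~z = 1 − 0.225 = 0.775
z ∧ ~z = min(0.225, 0.775) = 0.225
~(z ∧ ~z) = 1 − 0.225 = 0.775
So the right-hand bound is ~(z ∧ ~z) = 0.775.
The residuum of the Łukasiewicz t-norm gives the supremum: min(1, 1 − 0.225 + 0.775).
1 − 0.225 + 0.775 = 1.550, so t = min(1, 1.550) = 1.000.
Check: 0.225 ⊗ 1.000 = max(0, 0.225) = 0.225 ≤ 0.775.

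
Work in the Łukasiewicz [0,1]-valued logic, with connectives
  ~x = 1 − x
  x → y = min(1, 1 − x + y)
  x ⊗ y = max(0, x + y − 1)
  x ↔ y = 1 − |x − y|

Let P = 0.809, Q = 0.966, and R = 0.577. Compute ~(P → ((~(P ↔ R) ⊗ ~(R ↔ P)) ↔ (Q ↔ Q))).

P ↔ R = 1 − |0.809 − 0.577| = 1 − 0.232 = 0.768
~(P ↔ R) = 1 − 0.768 = 0.232
R ↔ P = 1 − |0.577 − 0.809| = 1 − 0.232 = 0.768
~(R ↔ P) = 1 − 0.768 = 0.232
~(P ↔ R) ⊗ ~(R ↔ P) = max(0, 0.232 + 0.232 − 1) = max(0, -0.536) = 0.000
Q ↔ Q = 1 − |0.966 − 0.966| = 1 − 0.000 = 1.000
(~(P ↔ R) ⊗ ~(R ↔ P)) ↔ (Q ↔ Q) = 1 − |0.000 − 1.000| = 1 − 1.000 = 0.000
P → ((~(P ↔ R) ⊗ ~(R ↔ P)) ↔ (Q ↔ Q)) = min(1, 1 − 0.809 + 0.000) = min(1, 0.191) = 0.191
~(P → ((~(P ↔ R) ⊗ ~(R ↔ P)) ↔ (Q ↔ Q))) = 1 − 0.191 = 0.809

0.809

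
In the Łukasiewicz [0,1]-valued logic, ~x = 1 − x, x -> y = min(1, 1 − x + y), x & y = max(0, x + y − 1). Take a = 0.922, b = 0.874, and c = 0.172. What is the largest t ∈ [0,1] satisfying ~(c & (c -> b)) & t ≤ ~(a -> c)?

0.922

c -> b = min(1, 1 − 0.172 + 0.874) = min(1, 1.702) = 1.000
c & (c -> b) = max(0, 0.172 + 1.000 − 1) = max(0, 0.172) = 0.172
~(c & (c -> b)) = 1 − 0.172 = 0.828
So the left factor is ~(c & (c -> b)) = 0.828.
a -> c = min(1, 1 − 0.922 + 0.172) = min(1, 0.250) = 0.250
~(a -> c) = 1 − 0.250 = 0.750
So the right-hand bound is ~(a -> c) = 0.750.
The residuum of the Łukasiewicz t-norm gives the supremum: min(1, 1 − 0.828 + 0.750).
1 − 0.828 + 0.750 = 0.922, so t = min(1, 0.922) = 0.922.
Check: 0.828 & 0.922 = max(0, 0.750) = 0.750 ≤ 0.750.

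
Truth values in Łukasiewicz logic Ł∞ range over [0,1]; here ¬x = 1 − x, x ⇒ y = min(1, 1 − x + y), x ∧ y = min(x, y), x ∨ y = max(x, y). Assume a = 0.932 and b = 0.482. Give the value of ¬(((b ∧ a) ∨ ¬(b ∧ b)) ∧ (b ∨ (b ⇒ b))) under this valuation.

b ∧ a = min(0.482, 0.932) = 0.482
b ∧ b = min(0.482, 0.482) = 0.482
¬(b ∧ b) = 1 − 0.482 = 0.518
(b ∧ a) ∨ ¬(b ∧ b) = max(0.482, 0.518) = 0.518
b ⇒ b = min(1, 1 − 0.482 + 0.482) = min(1, 1.000) = 1.000
b ∨ (b ⇒ b) = max(0.482, 1.000) = 1.000
((b ∧ a) ∨ ¬(b ∧ b)) ∧ (b ∨ (b ⇒ b)) = min(0.518, 1.000) = 0.518
¬(((b ∧ a) ∨ ¬(b ∧ b)) ∧ (b ∨ (b ⇒ b))) = 1 − 0.518 = 0.482

0.482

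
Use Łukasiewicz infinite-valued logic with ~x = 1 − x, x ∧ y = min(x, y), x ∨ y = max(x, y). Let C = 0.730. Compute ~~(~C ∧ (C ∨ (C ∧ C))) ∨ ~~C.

~C = 1 − 0.730 = 0.270
C ∧ C = min(0.730, 0.730) = 0.730
C ∨ (C ∧ C) = max(0.730, 0.730) = 0.730
~C ∧ (C ∨ (C ∧ C)) = min(0.270, 0.730) = 0.270
~(~C ∧ (C ∨ (C ∧ C))) = 1 − 0.270 = 0.730
~~(~C ∧ (C ∨ (C ∧ C))) = 1 − 0.730 = 0.270
~~C = 1 − 0.270 = 0.730
~~(~C ∧ (C ∨ (C ∧ C))) ∨ ~~C = max(0.270, 0.730) = 0.730

0.730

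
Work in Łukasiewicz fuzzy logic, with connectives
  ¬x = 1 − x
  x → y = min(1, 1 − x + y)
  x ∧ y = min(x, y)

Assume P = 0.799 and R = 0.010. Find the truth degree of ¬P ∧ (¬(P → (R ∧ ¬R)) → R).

0.201

¬P = 1 − 0.799 = 0.201
¬R = 1 − 0.010 = 0.990
R ∧ ¬R = min(0.010, 0.990) = 0.010
P → (R ∧ ¬R) = min(1, 1 − 0.799 + 0.010) = min(1, 0.211) = 0.211
¬(P → (R ∧ ¬R)) = 1 − 0.211 = 0.789
¬(P → (R ∧ ¬R)) → R = min(1, 1 − 0.789 + 0.010) = min(1, 0.221) = 0.221
¬P ∧ (¬(P → (R ∧ ¬R)) → R) = min(0.201, 0.221) = 0.201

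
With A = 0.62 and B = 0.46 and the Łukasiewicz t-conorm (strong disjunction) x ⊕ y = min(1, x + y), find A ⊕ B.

A ⊕ B = min(1, 0.62 + 0.46) = min(1, 1.08) = 1.00
For comparison, the Gödel t-conorm max(x, y) would give 0.62.

1.00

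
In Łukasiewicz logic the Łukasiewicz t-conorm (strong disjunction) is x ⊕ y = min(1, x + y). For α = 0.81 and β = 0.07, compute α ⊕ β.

α ⊕ β = min(1, 0.81 + 0.07) = min(1, 0.88) = 0.88
For comparison, the Gödel t-conorm max(x, y) would give 0.81.

0.88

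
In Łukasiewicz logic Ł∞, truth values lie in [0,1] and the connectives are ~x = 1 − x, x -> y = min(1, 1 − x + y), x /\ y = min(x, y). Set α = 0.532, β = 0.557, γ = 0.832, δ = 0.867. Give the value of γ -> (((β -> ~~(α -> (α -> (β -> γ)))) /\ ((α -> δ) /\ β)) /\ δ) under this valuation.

β -> γ = min(1, 1 − 0.557 + 0.832) = min(1, 1.275) = 1.000
α -> (β -> γ) = min(1, 1 − 0.532 + 1.000) = min(1, 1.468) = 1.000
α -> (α -> (β -> γ)) = min(1, 1 − 0.532 + 1.000) = min(1, 1.468) = 1.000
~(α -> (α -> (β -> γ))) = 1 − 1.000 = 0.000
~~(α -> (α -> (β -> γ))) = 1 − 0.000 = 1.000
β -> ~~(α -> (α -> (β -> γ))) = min(1, 1 − 0.557 + 1.000) = min(1, 1.443) = 1.000
α -> δ = min(1, 1 − 0.532 + 0.867) = min(1, 1.335) = 1.000
(α -> δ) /\ β = min(1.000, 0.557) = 0.557
(β -> ~~(α -> (α -> (β -> γ)))) /\ ((α -> δ) /\ β) = min(1.000, 0.557) = 0.557
((β -> ~~(α -> (α -> (β -> γ)))) /\ ((α -> δ) /\ β)) /\ δ = min(0.557, 0.867) = 0.557
γ -> (((β -> ~~(α -> (α -> (β -> γ)))) /\ ((α -> δ) /\ β)) /\ δ) = min(1, 1 − 0.832 + 0.557) = min(1, 0.725) = 0.725

0.725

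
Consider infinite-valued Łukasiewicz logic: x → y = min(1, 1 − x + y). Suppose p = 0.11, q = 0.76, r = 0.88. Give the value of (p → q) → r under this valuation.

0.88

p → q = min(1, 1 − 0.11 + 0.76) = min(1, 1.65) = 1.00
(p → q) → r = min(1, 1 − 1.00 + 0.88) = min(1, 0.88) = 0.88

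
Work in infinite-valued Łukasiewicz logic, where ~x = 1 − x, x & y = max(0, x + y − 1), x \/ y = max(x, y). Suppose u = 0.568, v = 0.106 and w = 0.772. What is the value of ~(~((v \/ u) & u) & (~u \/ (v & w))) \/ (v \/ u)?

0.704

v \/ u = max(0.106, 0.568) = 0.568
(v \/ u) & u = max(0, 0.568 + 0.568 − 1) = max(0, 0.136) = 0.136
~((v \/ u) & u) = 1 − 0.136 = 0.864
~u = 1 − 0.568 = 0.432
v & w = max(0, 0.106 + 0.772 − 1) = max(0, -0.122) = 0.000
~u \/ (v & w) = max(0.432, 0.000) = 0.432
~((v \/ u) & u) & (~u \/ (v & w)) = max(0, 0.864 + 0.432 − 1) = max(0, 0.296) = 0.296
~(~((v \/ u) & u) & (~u \/ (v & w))) = 1 − 0.296 = 0.704
~(~((v \/ u) & u) & (~u \/ (v & w))) \/ (v \/ u) = max(0.704, 0.568) = 0.704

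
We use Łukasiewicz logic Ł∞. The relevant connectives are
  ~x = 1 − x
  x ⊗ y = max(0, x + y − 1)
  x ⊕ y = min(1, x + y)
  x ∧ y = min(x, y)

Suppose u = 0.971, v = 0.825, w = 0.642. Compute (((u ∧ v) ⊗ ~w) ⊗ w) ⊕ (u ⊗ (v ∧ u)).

u ∧ v = min(0.971, 0.825) = 0.825
~w = 1 − 0.642 = 0.358
(u ∧ v) ⊗ ~w = max(0, 0.825 + 0.358 − 1) = max(0, 0.183) = 0.183
((u ∧ v) ⊗ ~w) ⊗ w = max(0, 0.183 + 0.642 − 1) = max(0, -0.175) = 0.000
v ∧ u = min(0.825, 0.971) = 0.825
u ⊗ (v ∧ u) = max(0, 0.971 + 0.825 − 1) = max(0, 0.796) = 0.796
(((u ∧ v) ⊗ ~w) ⊗ w) ⊕ (u ⊗ (v ∧ u)) = min(1, 0.000 + 0.796) = min(1, 0.796) = 0.796

0.796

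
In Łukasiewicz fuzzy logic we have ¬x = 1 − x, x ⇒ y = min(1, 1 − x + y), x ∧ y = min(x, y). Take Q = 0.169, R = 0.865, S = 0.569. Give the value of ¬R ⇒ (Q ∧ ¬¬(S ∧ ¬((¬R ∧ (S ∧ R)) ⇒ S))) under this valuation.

0.865

¬R = 1 − 0.865 = 0.135
S ∧ R = min(0.569, 0.865) = 0.569
¬R ∧ (S ∧ R) = min(0.135, 0.569) = 0.135
(¬R ∧ (S ∧ R)) ⇒ S = min(1, 1 − 0.135 + 0.569) = min(1, 1.434) = 1.000
¬((¬R ∧ (S ∧ R)) ⇒ S) = 1 − 1.000 = 0.000
S ∧ ¬((¬R ∧ (S ∧ R)) ⇒ S) = min(0.569, 0.000) = 0.000
¬(S ∧ ¬((¬R ∧ (S ∧ R)) ⇒ S)) = 1 − 0.000 = 1.000
¬¬(S ∧ ¬((¬R ∧ (S ∧ R)) ⇒ S)) = 1 − 1.000 = 0.000
Q ∧ ¬¬(S ∧ ¬((¬R ∧ (S ∧ R)) ⇒ S)) = min(0.169, 0.000) = 0.000
¬R ⇒ (Q ∧ ¬¬(S ∧ ¬((¬R ∧ (S ∧ R)) ⇒ S))) = min(1, 1 − 0.135 + 0.000) = min(1, 0.865) = 0.865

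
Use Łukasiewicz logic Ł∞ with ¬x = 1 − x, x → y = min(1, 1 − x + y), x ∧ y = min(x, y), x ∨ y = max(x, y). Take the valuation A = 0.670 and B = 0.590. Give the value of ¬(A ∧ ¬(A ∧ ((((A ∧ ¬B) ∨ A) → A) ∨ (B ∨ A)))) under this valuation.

¬B = 1 − 0.590 = 0.410
A ∧ ¬B = min(0.670, 0.410) = 0.410
(A ∧ ¬B) ∨ A = max(0.410, 0.670) = 0.670
((A ∧ ¬B) ∨ A) → A = min(1, 1 − 0.670 + 0.670) = min(1, 1.000) = 1.000
B ∨ A = max(0.590, 0.670) = 0.670
(((A ∧ ¬B) ∨ A) → A) ∨ (B ∨ A) = max(1.000, 0.670) = 1.000
A ∧ ((((A ∧ ¬B) ∨ A) → A) ∨ (B ∨ A)) = min(0.670, 1.000) = 0.670
¬(A ∧ ((((A ∧ ¬B) ∨ A) → A) ∨ (B ∨ A))) = 1 − 0.670 = 0.330
A ∧ ¬(A ∧ ((((A ∧ ¬B) ∨ A) → A) ∨ (B ∨ A))) = min(0.670, 0.330) = 0.330
¬(A ∧ ¬(A ∧ ((((A ∧ ¬B) ∨ A) → A) ∨ (B ∨ A)))) = 1 − 0.330 = 0.670

0.670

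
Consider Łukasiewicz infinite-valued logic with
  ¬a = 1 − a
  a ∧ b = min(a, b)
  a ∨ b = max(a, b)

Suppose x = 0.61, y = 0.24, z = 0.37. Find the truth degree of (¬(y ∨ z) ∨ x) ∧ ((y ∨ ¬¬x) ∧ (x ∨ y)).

y ∨ z = max(0.24, 0.37) = 0.37
¬(y ∨ z) = 1 − 0.37 = 0.63
¬(y ∨ z) ∨ x = max(0.63, 0.61) = 0.63
¬x = 1 − 0.61 = 0.39
¬¬x = 1 − 0.39 = 0.61
y ∨ ¬¬x = max(0.24, 0.61) = 0.61
x ∨ y = max(0.61, 0.24) = 0.61
(y ∨ ¬¬x) ∧ (x ∨ y) = min(0.61, 0.61) = 0.61
(¬(y ∨ z) ∨ x) ∧ ((y ∨ ¬¬x) ∧ (x ∨ y)) = min(0.63, 0.61) = 0.61

0.61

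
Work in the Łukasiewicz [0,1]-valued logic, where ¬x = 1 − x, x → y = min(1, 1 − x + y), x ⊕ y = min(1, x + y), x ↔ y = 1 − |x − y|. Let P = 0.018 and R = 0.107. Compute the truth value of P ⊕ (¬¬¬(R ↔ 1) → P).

R ↔ 1 = 1 − |0.107 − 1.000| = 1 − 0.893 = 0.107
¬(R ↔ 1) = 1 − 0.107 = 0.893
¬¬(R ↔ 1) = 1 − 0.893 = 0.107
¬¬¬(R ↔ 1) = 1 − 0.107 = 0.893
¬¬¬(R ↔ 1) → P = min(1, 1 − 0.893 + 0.018) = min(1, 0.125) = 0.125
P ⊕ (¬¬¬(R ↔ 1) → P) = min(1, 0.018 + 0.125) = min(1, 0.143) = 0.143

0.143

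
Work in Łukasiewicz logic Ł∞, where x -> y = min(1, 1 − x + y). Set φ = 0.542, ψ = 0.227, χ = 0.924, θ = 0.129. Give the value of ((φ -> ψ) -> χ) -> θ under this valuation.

0.129

φ -> ψ = min(1, 1 − 0.542 + 0.227) = min(1, 0.685) = 0.685
(φ -> ψ) -> χ = min(1, 1 − 0.685 + 0.924) = min(1, 1.239) = 1.000
((φ -> ψ) -> χ) -> θ = min(1, 1 − 1.000 + 0.129) = min(1, 0.129) = 0.129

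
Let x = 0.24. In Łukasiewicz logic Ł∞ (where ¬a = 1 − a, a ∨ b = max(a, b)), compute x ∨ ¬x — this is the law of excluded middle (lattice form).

¬x = 1 − 0.24 = 0.76
x ∨ ¬x = max(0.24, 0.76) = 0.76
(The value 0.76 < 1 shows this instance is not satisfied; not a Ł∞-tautology — its value is max(a, 1−a).)

0.76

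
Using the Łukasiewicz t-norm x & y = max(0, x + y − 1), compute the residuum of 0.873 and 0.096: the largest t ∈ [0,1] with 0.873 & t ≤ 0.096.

The residuum of the Łukasiewicz t-norm gives the supremum: min(1, 1 − 0.873 + 0.096).
1 − 0.873 + 0.096 = 0.223, so t = min(1, 0.223) = 0.223.
Check: 0.873 & 0.223 = max(0, 0.096) = 0.096 ≤ 0.096.

0.223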